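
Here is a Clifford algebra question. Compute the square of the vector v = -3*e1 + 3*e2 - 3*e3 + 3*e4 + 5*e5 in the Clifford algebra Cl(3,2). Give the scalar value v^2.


v^2 = sum of c_i^2 * e_i^2
Positive signature terms (e_i^2 = +1): (-3)^2 + 3^2 + (-3)^2 = 27
Negative signature terms (e_j^2 = -1): 3^2 + 5^2 = 34
v^2 = 27 - 34 = -7


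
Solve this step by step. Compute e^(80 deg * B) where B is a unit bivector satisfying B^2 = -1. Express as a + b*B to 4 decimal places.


For a unit bivector B with B^2 = -1, the exponential series gives
e^(theta*B) = cos(theta) + sin(theta)*B (the GA analogue of Euler's formula).
theta = 80 degrees = 1.396263 rad
cos(80 deg) = 0.1736
sin(80 deg) = 0.9848
exp(theta*B) = 0.1736 + 0.9848*B


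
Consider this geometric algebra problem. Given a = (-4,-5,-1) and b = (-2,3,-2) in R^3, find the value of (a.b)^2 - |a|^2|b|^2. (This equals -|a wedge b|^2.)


a . b = (-4)*(-2) + (-5)*3 + (-1)*(-2)
= 8 + (-15) + 2 = -5
|a|^2 = (-4)^2 + (-5)^2 + (-1)^2 = 42
|b|^2 = (-2)^2 + 3^2 + (-2)^2 = 17
(a.b)^2 = (-5)^2 = 25
|a|^2 * |b|^2 = 42 * 17 = 714
Result = 25 - 714 = -689


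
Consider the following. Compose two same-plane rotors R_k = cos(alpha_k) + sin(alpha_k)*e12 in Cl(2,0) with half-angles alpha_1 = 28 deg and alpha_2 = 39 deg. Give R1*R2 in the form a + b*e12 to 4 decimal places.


Same-plane rotors commute and their half-angles add:
R1*R2 = cos(a1 + a2) + sin(a1 + a2)*e12.
a1 + a2 = 28 + 39 = 67 deg
cos(67 deg) = 0.3907
sin(67 deg) = 0.9205
R1*R2 = 0.3907 + 0.9205*e12


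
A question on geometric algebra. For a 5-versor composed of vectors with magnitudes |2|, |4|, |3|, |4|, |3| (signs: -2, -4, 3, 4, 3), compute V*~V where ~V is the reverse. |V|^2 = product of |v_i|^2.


Each vector v_i has |v_i|^2 = s_i^2
Squared scales: (-2)^2 = 4, (-4)^2 = 16, 3^2 = 9, 4^2 = 16, 3^2 = 9
|V|^2 = 4 * 16 * 9 * 16 * 9
= 82944


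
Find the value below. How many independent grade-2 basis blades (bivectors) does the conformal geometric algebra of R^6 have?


The conformal model of R^6 uses Cl(7,1) with m = 6 + 2 = 8 generators.
Number of grade-2 blades = C(m, 2) = C(8, 2)
= 8*7/2 = 28


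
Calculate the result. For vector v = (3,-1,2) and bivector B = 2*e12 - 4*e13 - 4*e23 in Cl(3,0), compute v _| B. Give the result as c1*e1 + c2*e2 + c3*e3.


Left contraction v _| B = <vB>_1 (grade-1 part of the geometric product vB).
Using e1_|e12 = e2, e2_|e12 = -e1, e1_|e13 = e3, e3_|e13 = -e1, e2_|e23 = e3, e3_|e23 = -e2:
e1 coeff: -v2*b12 - v3*b13 = -(-1)*(2) - (2)*(-4) = 10
e2 coeff: v1*b12 - v3*b23 = (3)*(2) - (2)*(-4) = 14
e3 coeff: v1*b13 + v2*b23 = (3)*(-4) + (-1)*(-4) = -8
v _| B = 10*e1 + 14*e2 - 8*e3


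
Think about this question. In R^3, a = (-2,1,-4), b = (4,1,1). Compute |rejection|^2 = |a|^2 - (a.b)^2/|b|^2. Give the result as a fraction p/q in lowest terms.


|a|^2 = (-2)^2 + 1^2 + (-4)^2 = 21
|b|^2 = 4^2 + 1^2 + 1^2 = 18
a . b = (-2)*4 + 1*1 + (-4)*1 = -11
(a.b)^2 = (-11)^2 = 121
|rej|^2 = 21 - 121/18
= (378 - 121)/18
= 257/18
In lowest terms: 257/18


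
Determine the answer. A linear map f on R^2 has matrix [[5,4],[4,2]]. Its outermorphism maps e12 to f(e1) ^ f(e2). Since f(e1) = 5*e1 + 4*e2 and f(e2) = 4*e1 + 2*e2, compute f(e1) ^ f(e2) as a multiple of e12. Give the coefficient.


The outermorphism of a linear map f sends e1^e2 to f(e1)^f(e2).
f(e1) = 5*e1 + 4*e2
f(e2) = 4*e1 + 2*e2
f(e1) ^ f(e2) = (5*e1 + 4*e2) ^ (4*e1 + 2*e2)
= 5*2*e12 + 4*4*e21
= (10 - 16)*e12
= -6*e12
Coefficient = -6


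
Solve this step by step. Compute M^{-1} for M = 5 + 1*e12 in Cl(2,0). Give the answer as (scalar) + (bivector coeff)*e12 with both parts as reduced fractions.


M = 5 + 1*e12, where e12^2 = -1.
Since M commutes with its reverse ~M = a - b*e12, M * ~M = a^2 - b^2*e12^2 = a^2 + b^2.
So M^{-1} = ~M / (a^2 + b^2) = (a - b*e12)/(a^2 + b^2).
a^2 + b^2 = 25 + 1 = 26
Scalar part = 5/26 = 5/26
Bivector coeff = -1/26 = -1/26
M^{-1} = 5/26 - 1/26*e12


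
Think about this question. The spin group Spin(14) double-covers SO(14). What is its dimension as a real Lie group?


Spin(n) double-covers SO(n); both have Lie algebra so(n) of dimension n(n-1)/2.
n = 14
n(n-1) = 14 * 13 = 182
dim Spin(14) = 182/2 = 91


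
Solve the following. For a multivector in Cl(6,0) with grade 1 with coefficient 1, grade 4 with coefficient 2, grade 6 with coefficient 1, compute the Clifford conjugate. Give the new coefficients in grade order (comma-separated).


Clifford conjugate sign for grade k: (-1)^(k(k+1)/2)
Grade 1: (-1)^(1*2/2) = (-1)^1 = -1, coeff 1 -> -1
Grade 4: (-1)^(4*5/2) = (-1)^10 = 1, coeff 2 -> 2
Grade 6: (-1)^(6*7/2) = (-1)^21 = -1, coeff 1 -> -1
Conjugated coefficients: -1, 2, -1


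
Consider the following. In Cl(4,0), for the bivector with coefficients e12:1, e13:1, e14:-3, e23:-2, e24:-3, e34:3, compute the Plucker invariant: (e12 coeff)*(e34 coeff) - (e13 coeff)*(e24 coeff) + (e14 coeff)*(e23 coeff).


Plucker relation: af - be + cd
a*f = 1*3 = 3
b*e = 1*(-3) = -3
c*d = (-3)*(-2) = 6
af - be + cd = 3 - (-3) + 6
= 12


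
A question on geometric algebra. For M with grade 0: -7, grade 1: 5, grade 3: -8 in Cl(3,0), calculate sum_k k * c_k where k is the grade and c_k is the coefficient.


Grade-weighted sum = sum of grade_k * coefficient_k
0*(-7) = 0
1*5 = 5
3*(-8) = -24
Total = 0 + 5 + (-24) = -19


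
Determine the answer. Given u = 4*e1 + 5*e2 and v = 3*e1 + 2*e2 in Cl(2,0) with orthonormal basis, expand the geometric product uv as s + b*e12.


Expand: (4*e1 + 5*e2)(3*e1 + 2*e2)
= 4*3*e1e1 + 4*2*e1e2 + 5*3*e2e1 + 5*2*e2e2
Using e1^2 = e2^2 = 1, e2e1 = -e1e2:
Scalar part s = 4*3 + 5*2 = 12 + 10 = 22
Bivector part b = 4*2 - 5*3 = 8 - 15 = -7
uv = 22 - 7*e12


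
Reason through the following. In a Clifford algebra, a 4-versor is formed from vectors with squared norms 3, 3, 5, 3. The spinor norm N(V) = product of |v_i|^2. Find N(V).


Spinor norm N(V) = |v1|^2 * |v2|^2 * ... * |v4|^2
= 3 * 3 * 5 * 3
Running product: 3, 9, 45, 135
N(V) = 135


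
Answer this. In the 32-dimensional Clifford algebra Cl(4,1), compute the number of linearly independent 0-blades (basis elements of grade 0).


Number of grade-k basis blades in Cl(p,q) with n = p + q is C(n, k).
n = 4 + 1 = 5
C(5, 0) = 5! / (0! * 5!)
= 120 / (1 * 120)
= 1


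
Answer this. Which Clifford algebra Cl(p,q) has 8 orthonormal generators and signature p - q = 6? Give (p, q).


We need p + q = 8 and p - q = 6.
Adding: 2p = 8 + 6 = 14, so p = 7.
Then q = 8 - 7 = 1.
(p, q) = (7, 1)


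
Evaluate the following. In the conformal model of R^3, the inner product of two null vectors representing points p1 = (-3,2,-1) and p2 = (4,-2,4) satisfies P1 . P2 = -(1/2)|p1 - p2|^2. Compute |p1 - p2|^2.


p1 - p2 = (-7, 4, -5)
|p1 - p2|^2 = (-7)^2 + 4^2 + (-5)^2
= 49 + 16 + 25
= 90


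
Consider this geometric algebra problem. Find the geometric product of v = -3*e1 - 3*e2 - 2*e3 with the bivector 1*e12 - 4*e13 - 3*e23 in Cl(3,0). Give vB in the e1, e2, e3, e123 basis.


vB has grade-1 (vector) and grade-3 (trivector) parts: vB = (v _| B) + (v ^ B).
Vector part <vB>_1:
  e1: -v2*b12 - v3*b13 = -(-3)*(1) - (-2)*(-4) = -5
  e2: v1*b12 - v3*b23 = (-3)*(1) - (-2)*(-3) = -9
  e3: v1*b13 + v2*b23 = (-3)*(-4) + (-3)*(-3) = 21
Trivector part <vB>_3:
  e123: v1*b23 - v2*b13 + v3*b12 = (-3)*(-3) - (-3)*(-4) + (-2)*(1) = -5
vB = -5*e1 - 9*e2 + 21*e3 - 5*e123


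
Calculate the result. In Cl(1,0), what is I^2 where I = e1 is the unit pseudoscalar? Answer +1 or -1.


The pseudoscalar I = e1...e_n (product of all n generators) of Cl(p,q) satisfies I^2 = (-1)^(q + n(n-1)/2).
p = 1, q = 0, n = p + q = 1
n(n-1)/2 = 1 * 0 / 2 = 0
Exponent = q + n(n-1)/2 = 0 + 0 = 0
I^2 = (-1)^0 = +1


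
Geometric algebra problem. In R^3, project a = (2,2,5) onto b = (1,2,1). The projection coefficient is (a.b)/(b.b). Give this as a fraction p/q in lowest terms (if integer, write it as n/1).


Projection coefficient = (a . b) / (b . b)
a . b = 2*1 + 2*2 + 5*1
= 2 + 4 + 5 = 11
b . b = 1^2 + 2^2 + 1^2
= 1 + 4 + 1 = 6
Coefficient = 11/6
In lowest terms: 11/6


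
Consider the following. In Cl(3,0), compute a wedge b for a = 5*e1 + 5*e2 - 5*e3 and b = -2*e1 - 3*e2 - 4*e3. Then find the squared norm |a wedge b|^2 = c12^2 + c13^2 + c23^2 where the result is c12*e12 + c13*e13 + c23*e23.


a wedge b = (a1*b2 - a2*b1)*e12 + (a1*b3 - a3*b1)*e13 + (a2*b3 - a3*b2)*e23
e12 coeff: 5*(-3) - 5*(-2) = -15 - (-10) = -5
e13 coeff: 5*(-4) - (-5)*(-2) = -20 - 10 = -30
e23 coeff: 5*(-4) - (-5)*(-3) = -20 - 15 = -35
|a wedge b|^2 = (-5)^2 + (-30)^2 + (-35)^2
= 25 + 900 + 1225
= 2150


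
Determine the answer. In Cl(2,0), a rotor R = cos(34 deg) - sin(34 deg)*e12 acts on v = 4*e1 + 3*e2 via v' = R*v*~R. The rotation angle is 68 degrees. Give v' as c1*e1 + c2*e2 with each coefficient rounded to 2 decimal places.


Rotor R = cos(34deg) - sin(34deg)*e12
Rotation angle theta = 2 * 34 = 68 degrees
v' = R*v*~R rotates v by theta.
cos(68deg) = 0.3746, sin(68deg) = 0.9272
v'_1 = 4*cos(68deg) - 3*sin(68deg)
= 4*0.3746 - 3*0.9272
= -1.28
v'_2 = 4*sin(68deg) + 3*cos(68deg)
= 4*0.9272 + 3*0.3746
= 4.83
v' = -1.28*e1 + 4.83*e2


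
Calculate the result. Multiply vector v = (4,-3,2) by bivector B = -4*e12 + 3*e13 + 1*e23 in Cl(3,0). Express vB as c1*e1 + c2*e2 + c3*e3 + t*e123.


vB has grade-1 (vector) and grade-3 (trivector) parts: vB = (v _| B) + (v ^ B).
Vector part <vB>_1:
  e1: -v2*b12 - v3*b13 = -(-3)*(-4) - (2)*(3) = -18
  e2: v1*b12 - v3*b23 = (4)*(-4) - (2)*(1) = -18
  e3: v1*b13 + v2*b23 = (4)*(3) + (-3)*(1) = 9
Trivector part <vB>_3:
  e123: v1*b23 - v2*b13 + v3*b12 = (4)*(1) - (-3)*(3) + (2)*(-4) = 5
vB = -18*e1 - 18*e2 + 9*e3 + 5*e123


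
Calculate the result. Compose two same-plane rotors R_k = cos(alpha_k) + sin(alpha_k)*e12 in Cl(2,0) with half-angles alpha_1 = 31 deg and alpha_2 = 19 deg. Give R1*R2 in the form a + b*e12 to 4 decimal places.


Same-plane rotors commute and their half-angles add:
R1*R2 = cos(a1 + a2) + sin(a1 + a2)*e12.
a1 + a2 = 31 + 19 = 50 deg
cos(50 deg) = 0.6428
sin(50 deg) = 0.7660
R1*R2 = 0.6428 + 0.7660*e12


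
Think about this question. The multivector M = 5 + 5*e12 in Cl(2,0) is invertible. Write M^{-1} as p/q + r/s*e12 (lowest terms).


M = 5 + 5*e12, where e12^2 = -1.
Since M commutes with its reverse ~M = a - b*e12, M * ~M = a^2 - b^2*e12^2 = a^2 + b^2.
So M^{-1} = ~M / (a^2 + b^2) = (a - b*e12)/(a^2 + b^2).
a^2 + b^2 = 25 + 25 = 50
Scalar part = 5/50 = 1/10
Bivector coeff = -5/50 = -1/10
M^{-1} = 1/10 - 1/10*e12


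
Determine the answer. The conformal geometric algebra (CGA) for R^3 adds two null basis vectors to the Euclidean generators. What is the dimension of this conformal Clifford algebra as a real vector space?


The conformal model of R^3 uses Cl(4,1): the 3 Euclidean generators plus two extra orthogonal generators e+ (e+^2 = +1) and e- (e-^2 = -1), from which the null vectors e0, einf are built.
Number of generators m = 3 + 2 = 5.
dim Cl(p,q) = 2^m = 2^5 = 32


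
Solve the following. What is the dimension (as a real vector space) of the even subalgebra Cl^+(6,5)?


Even subalgebra dimension = 2^(n-1)
n = 6 + 5 = 11
2^(11 - 1) = 2^10 = 1024
Verification: sum of C(11,k) for even k = 1 + 55 + 330 + 462 + 165 + 11 = 1024
Result = 1024


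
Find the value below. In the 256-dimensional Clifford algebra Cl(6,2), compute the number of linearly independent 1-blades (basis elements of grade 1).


Number of grade-k basis blades in Cl(p,q) with n = p + q is C(n, k).
n = 6 + 2 = 8
C(8, 1) = 8! / (1! * 7!)
= 40320 / (1 * 5040)
= 8


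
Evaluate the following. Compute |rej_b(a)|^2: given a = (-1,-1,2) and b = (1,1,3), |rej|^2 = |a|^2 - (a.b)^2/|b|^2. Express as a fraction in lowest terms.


|a|^2 = (-1)^2 + (-1)^2 + 2^2 = 6
|b|^2 = 1^2 + 1^2 + 3^2 = 11
a . b = (-1)*1 + (-1)*1 + 2*3 = 4
(a.b)^2 = 4^2 = 16
|rej|^2 = 6 - 16/11
= (66 - 16)/11
= 50/11
In lowest terms: 50/11


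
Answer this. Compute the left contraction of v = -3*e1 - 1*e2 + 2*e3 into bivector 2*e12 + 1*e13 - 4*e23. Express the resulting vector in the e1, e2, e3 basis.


Left contraction v _| B = <vB>_1 (grade-1 part of the geometric product vB).
Using e1_|e12 = e2, e2_|e12 = -e1, e1_|e13 = e3, e3_|e13 = -e1, e2_|e23 = e3, e3_|e23 = -e2:
e1 coeff: -v2*b12 - v3*b13 = -(-1)*(2) - (2)*(1) = 0
e2 coeff: v1*b12 - v3*b23 = (-3)*(2) - (2)*(-4) = 2
e3 coeff: v1*b13 + v2*b23 = (-3)*(1) + (-1)*(-4) = 1
v _| B = 0*e1 + 2*e2 + 1*e3


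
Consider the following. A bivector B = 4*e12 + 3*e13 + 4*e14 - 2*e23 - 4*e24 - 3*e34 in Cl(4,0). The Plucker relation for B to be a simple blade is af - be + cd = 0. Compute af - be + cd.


Plucker relation: af - be + cd
a*f = 4*(-3) = -12
b*e = 3*(-4) = -12
c*d = 4*(-2) = -8
af - be + cd = -12 - (-12) + (-8)
= -8


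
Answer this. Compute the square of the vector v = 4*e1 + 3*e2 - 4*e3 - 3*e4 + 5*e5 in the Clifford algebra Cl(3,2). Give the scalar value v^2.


v^2 = sum of c_i^2 * e_i^2
Positive signature terms (e_i^2 = +1): 4^2 + 3^2 + (-4)^2 = 41
Negative signature terms (e_j^2 = -1): (-3)^2 + 5^2 = 34
v^2 = 41 - 34 = 7


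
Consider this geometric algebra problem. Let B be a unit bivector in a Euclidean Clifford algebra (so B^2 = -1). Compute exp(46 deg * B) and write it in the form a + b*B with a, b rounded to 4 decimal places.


For a unit bivector B with B^2 = -1, the exponential series gives
e^(theta*B) = cos(theta) + sin(theta)*B (the GA analogue of Euler's formula).
theta = 46 degrees = 0.802851 rad
cos(46 deg) = 0.6947
sin(46 deg) = 0.7193
exp(theta*B) = 0.6947 + 0.7193*B


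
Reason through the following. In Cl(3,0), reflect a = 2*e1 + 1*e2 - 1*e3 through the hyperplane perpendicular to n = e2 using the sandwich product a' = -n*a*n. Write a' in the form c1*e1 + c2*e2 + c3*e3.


Reflection formula: a' = -n*a*n, with n = e2 (unit vector, n^2 = 1).
For reflection through hyperplane perp to e2:
The component along e2 flips sign, others stay.
a = (2, 1, -1)
a' = (2, -1, -1)
a' = 2*e1 - 1*e2 - 1*e3


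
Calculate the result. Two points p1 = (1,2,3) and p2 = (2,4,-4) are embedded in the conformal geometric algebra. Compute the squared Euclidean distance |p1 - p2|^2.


p1 - p2 = (-1, -2, 7)
|p1 - p2|^2 = (-1)^2 + (-2)^2 + 7^2
= 1 + 4 + 49
= 54


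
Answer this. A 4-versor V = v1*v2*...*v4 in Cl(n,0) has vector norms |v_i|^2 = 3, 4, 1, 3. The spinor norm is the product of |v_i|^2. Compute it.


Spinor norm N(V) = |v1|^2 * |v2|^2 * ... * |v4|^2
= 3 * 4 * 1 * 3
Running product: 3, 12, 12, 36
N(V) = 36


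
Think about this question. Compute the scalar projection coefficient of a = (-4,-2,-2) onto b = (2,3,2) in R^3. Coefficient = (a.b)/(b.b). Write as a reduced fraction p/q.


Projection coefficient = (a . b) / (b . b)
a . b = (-4)*2 + (-2)*3 + (-2)*2
= -8 + (-6) + (-4) = -18
b . b = 2^2 + 3^2 + 2^2
= 4 + 9 + 4 = 17
Coefficient = -18/17
In lowest terms: -18/17


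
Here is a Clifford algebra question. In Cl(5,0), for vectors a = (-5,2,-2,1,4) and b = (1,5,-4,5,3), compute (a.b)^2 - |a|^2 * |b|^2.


a . b = (-5)*1 + 2*5 + (-2)*(-4) + 1*5 + 4*3
= -5 + 10 + 8 + 5 + 12 = 30
|a|^2 = (-5)^2 + 2^2 + (-2)^2 + 1^2 + 4^2 = 50
|b|^2 = 1^2 + 5^2 + (-4)^2 + 5^2 + 3^2 = 76
(a.b)^2 = 30^2 = 900
|a|^2 * |b|^2 = 50 * 76 = 3800
Result = 900 - 3800 = -2900


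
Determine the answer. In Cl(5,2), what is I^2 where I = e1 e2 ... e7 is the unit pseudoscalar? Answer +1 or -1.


The pseudoscalar I = e1...e_n (product of all n generators) of Cl(p,q) satisfies I^2 = (-1)^(q + n(n-1)/2).
p = 5, q = 2, n = p + q = 7
n(n-1)/2 = 7 * 6 / 2 = 21
Exponent = q + n(n-1)/2 = 2 + 21 = 23
I^2 = (-1)^23 = -1


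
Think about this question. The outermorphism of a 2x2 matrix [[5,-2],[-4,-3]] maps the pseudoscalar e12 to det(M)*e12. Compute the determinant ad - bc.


The outermorphism of a linear map f sends e1^e2 to f(e1)^f(e2).
f(e1) = 5*e1 - 4*e2
f(e2) = -2*e1 - 3*e2
f(e1) ^ f(e2) = (5*e1 - 4*e2) ^ (-2*e1 - 3*e2)
= 5*(-3)*e12 + (-4)*(-2)*e21
= (-15 - 8)*e12
= -23*e12
Coefficient = -23


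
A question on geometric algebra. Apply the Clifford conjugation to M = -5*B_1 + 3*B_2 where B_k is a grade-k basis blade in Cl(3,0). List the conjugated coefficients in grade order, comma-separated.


Clifford conjugate sign for grade k: (-1)^(k(k+1)/2)
Grade 1: (-1)^(1*2/2) = (-1)^1 = -1, coeff -5 -> 5
Grade 2: (-1)^(2*3/2) = (-1)^3 = -1, coeff 3 -> -3
Conjugated coefficients: 5, -3


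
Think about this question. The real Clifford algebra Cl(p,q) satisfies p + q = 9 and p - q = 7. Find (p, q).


We need p + q = 9 and p - q = 7.
Adding: 2p = 9 + 7 = 16, so p = 8.
Then q = 9 - 8 = 1.
(p, q) = (8, 1)


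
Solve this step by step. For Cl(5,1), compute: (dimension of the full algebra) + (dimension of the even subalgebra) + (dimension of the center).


n = 5 + 1 = 6
Total dim = 2^6 = 64
Even subalgebra dim = 2^5 = 32
n is even, so center dim = 1
Sum = 64 + 32 + 1 = 97


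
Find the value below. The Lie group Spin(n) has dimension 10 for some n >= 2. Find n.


dim Spin(n) = dim so(n) = n(n-1)/2.
Solve n(n-1)/2 = 10, i.e. n^2 - n - 20 = 0.
Discriminant = 1 + 8*10 = 81
n = (1 + sqrt(81))/2 = (1 + 9)/2 = 5


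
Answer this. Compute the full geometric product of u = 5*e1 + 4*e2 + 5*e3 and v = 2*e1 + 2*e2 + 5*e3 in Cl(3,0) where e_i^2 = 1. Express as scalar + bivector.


In Cl(3,0): e_i^2 = 1, e_ie_j = -e_je_i for i != j.
Scalar part = u . v = 5*2 + 4*2 + 5*5
= 10 + 8 + 25 = 43
e12 coeff = 5*2 - 4*2 = 10 - 8 = 2
e13 coeff = 5*5 - 5*2 = 25 - 10 = 15
e23 coeff = 4*5 - 5*2 = 20 - 10 = 10
uv = 43 + 2*e12 + 15*e13 + 10*e23


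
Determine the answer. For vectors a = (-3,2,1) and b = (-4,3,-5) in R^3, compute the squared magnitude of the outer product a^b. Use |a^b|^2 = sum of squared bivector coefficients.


a wedge b = (a1*b2 - a2*b1)*e12 + (a1*b3 - a3*b1)*e13 + (a2*b3 - a3*b2)*e23
e12 coeff: (-3)*3 - 2*(-4) = -9 - (-8) = -1
e13 coeff: (-3)*(-5) - 1*(-4) = 15 - (-4) = 19
e23 coeff: 2*(-5) - 1*3 = -10 - 3 = -13
|a wedge b|^2 = (-1)^2 + 19^2 + (-13)^2
= 1 + 361 + 169
= 531


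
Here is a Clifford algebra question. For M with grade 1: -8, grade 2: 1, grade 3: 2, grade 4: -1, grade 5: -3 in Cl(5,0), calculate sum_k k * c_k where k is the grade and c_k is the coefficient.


Grade-weighted sum = sum of grade_k * coefficient_k
1*(-8) = -8
2*1 = 2
3*2 = 6
4*(-1) = -4
5*(-3) = -15
Total = -8 + 2 + 6 + (-4) + (-15) = -19


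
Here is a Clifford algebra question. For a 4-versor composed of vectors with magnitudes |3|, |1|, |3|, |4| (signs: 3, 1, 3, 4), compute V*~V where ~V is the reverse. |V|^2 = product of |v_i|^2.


Each vector v_i has |v_i|^2 = s_i^2
Squared scales: 3^2 = 9, 1^2 = 1, 3^2 = 9, 4^2 = 16
|V|^2 = 9 * 1 * 9 * 16
= 1296


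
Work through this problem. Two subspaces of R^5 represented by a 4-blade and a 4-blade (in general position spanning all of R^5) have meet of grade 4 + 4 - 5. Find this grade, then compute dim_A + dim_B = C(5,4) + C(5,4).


Meet grade = grade(A) + grade(B) - n
= 4 + 4 - 5 = 3
C(5,4) = 5
C(5,4) = 5
dim_A + dim_B = 5 + 5 = 10


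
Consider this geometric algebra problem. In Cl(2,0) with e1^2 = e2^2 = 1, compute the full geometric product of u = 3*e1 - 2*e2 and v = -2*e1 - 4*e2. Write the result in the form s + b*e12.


Expand: (3*e1 - 2*e2)(-2*e1 - 4*e2)
= 3*(-2)*e1e1 + 3*(-4)*e1e2 + (-2)*(-2)*e2e1 + (-2)*(-4)*e2e2
Using e1^2 = e2^2 = 1, e2e1 = -e1e2:
Scalar part s = 3*(-2) + (-2)*(-4) = -6 + 8 = 2
Bivector part b = 3*(-4) - (-2)*(-2) = -12 - 4 = -16
uv = 2 - 16*e12


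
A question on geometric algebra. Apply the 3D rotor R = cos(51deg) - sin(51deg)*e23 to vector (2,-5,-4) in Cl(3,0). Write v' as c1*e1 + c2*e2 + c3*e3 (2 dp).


Rotor R = cos(51deg) - sin(51deg)*e23
Rotation angle theta = 2 * 51 = 102 degrees in the e23 plane (e2 -> e3).
The component perpendicular to the plane (e1) is invariant: v'_1 = v1 = 2.00
cos(102deg) = -0.2079, sin(102deg) = 0.9781
v'_2 = v2*cos(theta) - v3*sin(theta) = -5*(-0.2079) - (-4)*0.9781 = 4.95
v'_3 = v2*sin(theta) + v3*cos(theta) = -5*0.9781 + (-4)*(-0.2079) = -4.06
v' = 2.00*e1 + 4.95*e2 - 4.06*e3


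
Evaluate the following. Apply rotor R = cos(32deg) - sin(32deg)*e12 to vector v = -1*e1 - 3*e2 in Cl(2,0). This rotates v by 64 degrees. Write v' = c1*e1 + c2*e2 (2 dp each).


Rotor R = cos(32deg) - sin(32deg)*e12
Rotation angle theta = 2 * 32 = 64 degrees
v' = R*v*~R rotates v by theta.
cos(64deg) = 0.4384, sin(64deg) = 0.8988
v'_1 = -1*cos(64deg) - (-3)*sin(64deg)
= -1*0.4384 - (-3)*0.8988
= 2.26
v'_2 = -1*sin(64deg) + (-3)*cos(64deg)
= -1*0.8988 + (-3)*0.4384
= -2.21
v' = 2.26*e1 - 2.21*e2


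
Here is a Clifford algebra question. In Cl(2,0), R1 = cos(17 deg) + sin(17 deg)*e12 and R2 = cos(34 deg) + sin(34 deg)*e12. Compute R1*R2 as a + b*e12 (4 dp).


Same-plane rotors commute and their half-angles add:
R1*R2 = cos(a1 + a2) + sin(a1 + a2)*e12.
a1 + a2 = 17 + 34 = 51 deg
cos(51 deg) = 0.6293
sin(51 deg) = 0.7771
R1*R2 = 0.6293 + 0.7771*e12


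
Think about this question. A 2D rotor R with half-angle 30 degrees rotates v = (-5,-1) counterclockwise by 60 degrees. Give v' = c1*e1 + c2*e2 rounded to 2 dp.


Rotor R = cos(30deg) - sin(30deg)*e12
Rotation angle theta = 2 * 30 = 60 degrees
v' = R*v*~R rotates v by theta.
cos(60deg) = 0.5000, sin(60deg) = 0.8660
v'_1 = -5*cos(60deg) - (-1)*sin(60deg)
= -5*0.5000 - (-1)*0.8660
= -1.63
v'_2 = -5*sin(60deg) + (-1)*cos(60deg)
= -5*0.8660 + (-1)*0.5000
= -4.83
v' = -1.63*e1 - 4.83*e2


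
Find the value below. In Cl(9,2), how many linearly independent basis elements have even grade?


Even subalgebra dimension = 2^(n-1)
n = 9 + 2 = 11
2^(11 - 1) = 2^10 = 1024
Verification: sum of C(11,k) for even k = 1 + 55 + 330 + 462 + 165 + 11 = 1024
Result = 1024


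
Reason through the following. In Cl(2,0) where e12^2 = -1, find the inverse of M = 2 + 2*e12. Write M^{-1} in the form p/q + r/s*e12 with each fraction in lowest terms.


M = 2 + 2*e12, where e12^2 = -1.
Since M commutes with its reverse ~M = a - b*e12, M * ~M = a^2 - b^2*e12^2 = a^2 + b^2.
So M^{-1} = ~M / (a^2 + b^2) = (a - b*e12)/(a^2 + b^2).
a^2 + b^2 = 4 + 4 = 8
Scalar part = 2/8 = 1/4
Bivector coeff = -2/8 = -1/4
M^{-1} = 1/4 - 1/4*e12


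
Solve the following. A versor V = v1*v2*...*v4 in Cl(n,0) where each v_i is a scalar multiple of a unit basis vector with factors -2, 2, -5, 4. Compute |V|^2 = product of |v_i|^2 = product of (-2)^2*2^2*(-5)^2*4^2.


Each vector v_i has |v_i|^2 = s_i^2
Squared scales: (-2)^2 = 4, 2^2 = 4, (-5)^2 = 25, 4^2 = 16
|V|^2 = 4 * 4 * 25 * 16
= 6400


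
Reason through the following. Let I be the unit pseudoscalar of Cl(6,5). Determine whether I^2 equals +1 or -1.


The pseudoscalar I = e1...e_n (product of all n generators) of Cl(p,q) satisfies I^2 = (-1)^(q + n(n-1)/2).
p = 6, q = 5, n = p + q = 11
n(n-1)/2 = 11 * 10 / 2 = 55
Exponent = q + n(n-1)/2 = 5 + 55 = 60
I^2 = (-1)^60 = +1


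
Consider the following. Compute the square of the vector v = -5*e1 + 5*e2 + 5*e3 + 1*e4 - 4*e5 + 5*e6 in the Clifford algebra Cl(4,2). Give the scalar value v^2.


v^2 = sum of c_i^2 * e_i^2
Positive signature terms (e_i^2 = +1): (-5)^2 + 5^2 + 5^2 + 1^2 = 76
Negative signature terms (e_j^2 = -1): (-4)^2 + 5^2 = 41
v^2 = 76 - 41 = 35


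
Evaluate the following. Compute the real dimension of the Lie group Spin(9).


Spin(n) double-covers SO(n); both have Lie algebra so(n) of dimension n(n-1)/2.
n = 9
n(n-1) = 9 * 8 = 72
dim Spin(9) = 72/2 = 36


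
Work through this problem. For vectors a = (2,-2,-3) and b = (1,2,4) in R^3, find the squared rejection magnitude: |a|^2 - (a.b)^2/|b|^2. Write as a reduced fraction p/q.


|a|^2 = 2^2 + (-2)^2 + (-3)^2 = 17
|b|^2 = 1^2 + 2^2 + 4^2 = 21
a . b = 2*1 + (-2)*2 + (-3)*4 = -14
(a.b)^2 = (-14)^2 = 196
|rej|^2 = 17 - 196/21
= (357 - 196)/21
= 161/21
In lowest terms: 23/3


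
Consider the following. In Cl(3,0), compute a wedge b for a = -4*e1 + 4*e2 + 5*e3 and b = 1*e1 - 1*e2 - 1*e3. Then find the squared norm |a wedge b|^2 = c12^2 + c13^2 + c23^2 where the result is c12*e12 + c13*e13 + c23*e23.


a wedge b = (a1*b2 - a2*b1)*e12 + (a1*b3 - a3*b1)*e13 + (a2*b3 - a3*b2)*e23
e12 coeff: (-4)*(-1) - 4*1 = 4 - 4 = 0
e13 coeff: (-4)*(-1) - 5*1 = 4 - 5 = -1
e23 coeff: 4*(-1) - 5*(-1) = -4 - (-5) = 1
|a wedge b|^2 = 0^2 + (-1)^2 + 1^2
= 0 + 1 + 1
= 2


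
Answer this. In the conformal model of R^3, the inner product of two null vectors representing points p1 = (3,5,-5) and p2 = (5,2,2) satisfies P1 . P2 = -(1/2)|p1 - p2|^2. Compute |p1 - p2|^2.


p1 - p2 = (-2, 3, -7)
|p1 - p2|^2 = (-2)^2 + 3^2 + (-7)^2
= 4 + 9 + 49
= 62


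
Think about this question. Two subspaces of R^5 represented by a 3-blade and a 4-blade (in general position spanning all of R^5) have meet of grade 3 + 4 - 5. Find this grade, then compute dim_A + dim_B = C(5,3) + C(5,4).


Meet grade = grade(A) + grade(B) - n
= 3 + 4 - 5 = 2
C(5,3) = 10
C(5,4) = 5
dim_A + dim_B = 10 + 5 = 15


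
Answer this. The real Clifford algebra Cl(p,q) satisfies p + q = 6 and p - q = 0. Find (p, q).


We need p + q = 6 and p - q = 0.
Adding: 2p = 6 + 0 = 6, so p = 3.
Then q = 6 - 3 = 3.
(p, q) = (3, 3)


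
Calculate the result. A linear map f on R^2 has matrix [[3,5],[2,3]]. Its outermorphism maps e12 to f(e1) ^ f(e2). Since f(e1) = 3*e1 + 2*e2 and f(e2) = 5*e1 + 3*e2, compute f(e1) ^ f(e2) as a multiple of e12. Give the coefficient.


The outermorphism of a linear map f sends e1^e2 to f(e1)^f(e2).
f(e1) = 3*e1 + 2*e2
f(e2) = 5*e1 + 3*e2
f(e1) ^ f(e2) = (3*e1 + 2*e2) ^ (5*e1 + 3*e2)
= 3*3*e12 + 2*5*e21
= (9 - 10)*e12
= -1*e12
Coefficient = -1


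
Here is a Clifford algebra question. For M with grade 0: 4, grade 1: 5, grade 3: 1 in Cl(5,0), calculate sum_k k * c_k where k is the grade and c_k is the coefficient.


Grade-weighted sum = sum of grade_k * coefficient_k
0*4 = 0
1*5 = 5
3*1 = 3
Total = 0 + 5 + 3 = 8


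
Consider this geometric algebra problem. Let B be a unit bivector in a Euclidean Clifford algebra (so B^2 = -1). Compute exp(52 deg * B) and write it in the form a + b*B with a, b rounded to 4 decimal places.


For a unit bivector B with B^2 = -1, the exponential series gives
e^(theta*B) = cos(theta) + sin(theta)*B (the GA analogue of Euler's formula).
theta = 52 degrees = 0.907571 rad
cos(52 deg) = 0.6157
sin(52 deg) = 0.7880
exp(theta*B) = 0.6157 + 0.7880*B


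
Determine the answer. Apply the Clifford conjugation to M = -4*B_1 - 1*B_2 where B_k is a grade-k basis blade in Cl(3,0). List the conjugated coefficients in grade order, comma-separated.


Clifford conjugate sign for grade k: (-1)^(k(k+1)/2)
Grade 1: (-1)^(1*2/2) = (-1)^1 = -1, coeff -4 -> 4
Grade 2: (-1)^(2*3/2) = (-1)^3 = -1, coeff -1 -> 1
Conjugated coefficients: 4, 1


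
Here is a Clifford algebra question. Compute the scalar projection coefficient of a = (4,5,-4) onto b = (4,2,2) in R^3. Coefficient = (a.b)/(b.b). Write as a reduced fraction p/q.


Projection coefficient = (a . b) / (b . b)
a . b = 4*4 + 5*2 + (-4)*2
= 16 + 10 + (-8) = 18
b . b = 4^2 + 2^2 + 2^2
= 16 + 4 + 4 = 24
Coefficient = 18/24
In lowest terms: 3/4


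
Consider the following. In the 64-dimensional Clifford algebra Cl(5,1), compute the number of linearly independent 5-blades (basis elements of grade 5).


Number of grade-k basis blades in Cl(p,q) with n = p + q is C(n, k).
n = 5 + 1 = 6
C(6, 5) = 6! / (5! * 1!)
= 720 / (120 * 1)
= 6


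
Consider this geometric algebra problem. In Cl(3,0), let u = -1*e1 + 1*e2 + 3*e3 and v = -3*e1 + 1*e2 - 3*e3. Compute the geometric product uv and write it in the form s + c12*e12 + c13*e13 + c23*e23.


In Cl(3,0): e_i^2 = 1, e_ie_j = -e_je_i for i != j.
Scalar part = u . v = (-1)*(-3) + 1*1 + 3*(-3)
= 3 + 1 + (-9) = -5
e12 coeff = (-1)*1 - 1*(-3) = -1 - (-3) = 2
e13 coeff = (-1)*(-3) - 3*(-3) = 3 - (-9) = 12
e23 coeff = 1*(-3) - 3*1 = -3 - 3 = -6
uv = -5 + 2*e12 + 12*e13 - 6*e23


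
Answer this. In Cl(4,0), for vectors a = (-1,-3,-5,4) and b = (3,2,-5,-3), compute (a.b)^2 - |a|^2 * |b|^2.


a . b = (-1)*3 + (-3)*2 + (-5)*(-5) + 4*(-3)
= -3 + (-6) + 25 + (-12) = 4
|a|^2 = (-1)^2 + (-3)^2 + (-5)^2 + 4^2 = 51
|b|^2 = 3^2 + 2^2 + (-5)^2 + (-3)^2 = 47
(a.b)^2 = 4^2 = 16
|a|^2 * |b|^2 = 51 * 47 = 2397
Result = 16 - 2397 = -2381


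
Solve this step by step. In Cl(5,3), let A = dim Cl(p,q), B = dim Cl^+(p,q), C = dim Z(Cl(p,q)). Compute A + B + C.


n = 5 + 3 = 8
Total dim = 2^8 = 256
Even subalgebra dim = 2^7 = 128
n is even, so center dim = 1
Sum = 256 + 128 + 1 = 385


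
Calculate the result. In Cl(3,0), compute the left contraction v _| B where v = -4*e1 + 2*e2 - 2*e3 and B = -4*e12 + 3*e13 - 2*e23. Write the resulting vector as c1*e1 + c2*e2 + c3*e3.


Left contraction v _| B = <vB>_1 (grade-1 part of the geometric product vB).
Using e1_|e12 = e2, e2_|e12 = -e1, e1_|e13 = e3, e3_|e13 = -e1, e2_|e23 = e3, e3_|e23 = -e2:
e1 coeff: -v2*b12 - v3*b13 = -(2)*(-4) - (-2)*(3) = 14
e2 coeff: v1*b12 - v3*b23 = (-4)*(-4) - (-2)*(-2) = 12
e3 coeff: v1*b13 + v2*b23 = (-4)*(3) + (2)*(-2) = -16
v _| B = 14*e1 + 12*e2 - 16*e3


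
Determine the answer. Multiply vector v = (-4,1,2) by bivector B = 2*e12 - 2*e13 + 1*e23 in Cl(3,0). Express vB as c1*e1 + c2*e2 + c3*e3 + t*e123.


vB has grade-1 (vector) and grade-3 (trivector) parts: vB = (v _| B) + (v ^ B).
Vector part <vB>_1:
  e1: -v2*b12 - v3*b13 = -(1)*(2) - (2)*(-2) = 2
  e2: v1*b12 - v3*b23 = (-4)*(2) - (2)*(1) = -10
  e3: v1*b13 + v2*b23 = (-4)*(-2) + (1)*(1) = 9
Trivector part <vB>_3:
  e123: v1*b23 - v2*b13 + v3*b12 = (-4)*(1) - (1)*(-2) + (2)*(2) = 2
vB = 2*e1 - 10*e2 + 9*e3 + 2*e123


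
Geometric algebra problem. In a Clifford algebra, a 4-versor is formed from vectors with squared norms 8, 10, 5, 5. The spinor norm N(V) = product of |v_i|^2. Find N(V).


Spinor norm N(V) = |v1|^2 * |v2|^2 * ... * |v4|^2
= 8 * 10 * 5 * 5
Running product: 8, 80, 400, 2000
N(V) = 2000


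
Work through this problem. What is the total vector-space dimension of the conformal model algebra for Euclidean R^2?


The conformal model of R^2 uses Cl(3,1): the 2 Euclidean generators plus two extra orthogonal generators e+ (e+^2 = +1) and e- (e-^2 = -1), from which the null vectors e0, einf are built.
Number of generators m = 2 + 2 = 4.
dim Cl(p,q) = 2^m = 2^4 = 16


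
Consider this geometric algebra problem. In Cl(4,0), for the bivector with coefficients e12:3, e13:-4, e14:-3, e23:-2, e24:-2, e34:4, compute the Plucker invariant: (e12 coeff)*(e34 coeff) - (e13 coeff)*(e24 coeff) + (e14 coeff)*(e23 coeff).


Plucker relation: af - be + cd
a*f = 3*4 = 12
b*e = (-4)*(-2) = 8
c*d = (-3)*(-2) = 6
af - be + cd = 12 - 8 + 6
= 10


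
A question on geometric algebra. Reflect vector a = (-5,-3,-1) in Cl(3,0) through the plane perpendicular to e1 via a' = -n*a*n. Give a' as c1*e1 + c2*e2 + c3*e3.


Reflection formula: a' = -n*a*n, with n = e1 (unit vector, n^2 = 1).
For reflection through hyperplane perp to e1:
The component along e1 flips sign, others stay.
a = (-5, -3, -1)
a' = (5, -3, -1)
a' = 5*e1 - 3*e2 - 1*e3


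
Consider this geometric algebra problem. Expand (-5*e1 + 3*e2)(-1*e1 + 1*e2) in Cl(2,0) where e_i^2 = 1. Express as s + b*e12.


Expand: (-5*e1 + 3*e2)(-1*e1 + 1*e2)
= (-5)*(-1)*e1e1 + (-5)*1*e1e2 + 3*(-1)*e2e1 + 3*1*e2e2
Using e1^2 = e2^2 = 1, e2e1 = -e1e2:
Scalar part s = (-5)*(-1) + 3*1 = 5 + 3 = 8
Bivector part b = (-5)*1 - 3*(-1) = -5 - (-3) = -2
uv = 8 - 2*e12


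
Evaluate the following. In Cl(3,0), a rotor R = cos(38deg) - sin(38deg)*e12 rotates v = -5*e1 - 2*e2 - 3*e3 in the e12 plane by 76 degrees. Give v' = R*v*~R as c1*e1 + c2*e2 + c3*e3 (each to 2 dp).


Rotor R = cos(38deg) - sin(38deg)*e12
Rotation angle theta = 2 * 38 = 76 degrees in the e12 plane (e1 -> e2).
The component perpendicular to the plane (e3) is invariant: v'_3 = v3 = -3.00
cos(76deg) = 0.2419, sin(76deg) = 0.9703
v'_1 = v1*cos(theta) - v2*sin(theta) = -5*0.2419 - (-2)*0.9703 = 0.73
v'_2 = v1*sin(theta) + v2*cos(theta) = -5*0.9703 + (-2)*0.2419 = -5.34
v' = 0.73*e1 - 5.34*e2 - 3.00*e3


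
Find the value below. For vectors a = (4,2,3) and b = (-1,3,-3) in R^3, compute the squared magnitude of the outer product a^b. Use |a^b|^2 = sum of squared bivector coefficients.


a wedge b = (a1*b2 - a2*b1)*e12 + (a1*b3 - a3*b1)*e13 + (a2*b3 - a3*b2)*e23
e12 coeff: 4*3 - 2*(-1) = 12 - (-2) = 14
e13 coeff: 4*(-3) - 3*(-1) = -12 - (-3) = -9
e23 coeff: 2*(-3) - 3*3 = -6 - 9 = -15
|a wedge b|^2 = 14^2 + (-9)^2 + (-15)^2
= 196 + 81 + 225
= 502


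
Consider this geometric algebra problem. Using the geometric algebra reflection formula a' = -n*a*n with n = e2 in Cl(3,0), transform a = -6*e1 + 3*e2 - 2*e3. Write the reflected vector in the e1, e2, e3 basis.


Reflection formula: a' = -n*a*n, with n = e2 (unit vector, n^2 = 1).
For reflection through hyperplane perp to e2:
The component along e2 flips sign, others stay.
a = (-6, 3, -2)
a' = (-6, -3, -2)
a' = -6*e1 - 3*e2 - 2*e3


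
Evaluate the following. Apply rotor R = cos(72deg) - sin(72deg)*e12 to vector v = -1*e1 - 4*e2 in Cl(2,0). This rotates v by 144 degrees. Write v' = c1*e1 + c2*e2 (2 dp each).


Rotor R = cos(72deg) - sin(72deg)*e12
Rotation angle theta = 2 * 72 = 144 degrees
v' = R*v*~R rotates v by theta.
cos(144deg) = -0.8090, sin(144deg) = 0.5878
v'_1 = -1*cos(144deg) - (-4)*sin(144deg)
= -1*(-0.8090) - (-4)*0.5878
= 3.16
v'_2 = -1*sin(144deg) + (-4)*cos(144deg)
= -1*0.5878 + (-4)*(-0.8090)
= 2.65
v' = 3.16*e1 + 2.65*e2


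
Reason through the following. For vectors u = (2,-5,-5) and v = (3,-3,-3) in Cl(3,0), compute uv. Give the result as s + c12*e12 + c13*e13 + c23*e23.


In Cl(3,0): e_i^2 = 1, e_ie_j = -e_je_i for i != j.
Scalar part = u . v = 2*3 + (-5)*(-3) + (-5)*(-3)
= 6 + 15 + 15 = 36
e12 coeff = 2*(-3) - (-5)*3 = -6 - (-15) = 9
e13 coeff = 2*(-3) - (-5)*3 = -6 - (-15) = 9
e23 coeff = (-5)*(-3) - (-5)*(-3) = 15 - 15 = 0
uv = 36 + 9*e12 + 9*e13 + 0*e23


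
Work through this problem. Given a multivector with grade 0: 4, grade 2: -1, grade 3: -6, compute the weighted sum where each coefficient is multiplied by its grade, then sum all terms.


Grade-weighted sum = sum of grade_k * coefficient_k
0*4 = 0
2*(-1) = -2
3*(-6) = -18
Total = 0 + (-2) + (-18) = -20


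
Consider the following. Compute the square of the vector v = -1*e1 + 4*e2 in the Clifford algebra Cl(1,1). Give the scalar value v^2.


v^2 = sum of c_i^2 * e_i^2
Positive signature terms (e_i^2 = +1): (-1)^2 = 1
Negative signature terms (e_j^2 = -1): 4^2 = 16
v^2 = 1 - 16 = -15


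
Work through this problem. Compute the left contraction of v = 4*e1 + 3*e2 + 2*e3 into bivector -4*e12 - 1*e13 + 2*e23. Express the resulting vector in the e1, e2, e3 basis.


Left contraction v _| B = <vB>_1 (grade-1 part of the geometric product vB).
Using e1_|e12 = e2, e2_|e12 = -e1, e1_|e13 = e3, e3_|e13 = -e1, e2_|e23 = e3, e3_|e23 = -e2:
e1 coeff: -v2*b12 - v3*b13 = -(3)*(-4) - (2)*(-1) = 14
e2 coeff: v1*b12 - v3*b23 = (4)*(-4) - (2)*(2) = -20
e3 coeff: v1*b13 + v2*b23 = (4)*(-1) + (3)*(2) = 2
v _| B = 14*e1 - 20*e2 + 2*e3


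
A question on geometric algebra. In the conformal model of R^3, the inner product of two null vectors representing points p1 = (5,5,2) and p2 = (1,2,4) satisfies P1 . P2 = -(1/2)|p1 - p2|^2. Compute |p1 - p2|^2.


p1 - p2 = (4, 3, -2)
|p1 - p2|^2 = 4^2 + 3^2 + (-2)^2
= 16 + 9 + 4
= 29


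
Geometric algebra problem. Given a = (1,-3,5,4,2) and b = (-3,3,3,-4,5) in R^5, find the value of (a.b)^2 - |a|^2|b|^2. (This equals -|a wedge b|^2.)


a . b = 1*(-3) + (-3)*3 + 5*3 + 4*(-4) + 2*5
= -3 + (-9) + 15 + (-16) + 10 = -3
|a|^2 = 1^2 + (-3)^2 + 5^2 + 4^2 + 2^2 = 55
|b|^2 = (-3)^2 + 3^2 + 3^2 + (-4)^2 + 5^2 = 68
(a.b)^2 = (-3)^2 = 9
|a|^2 * |b|^2 = 55 * 68 = 3740
Result = 9 - 3740 = -3731


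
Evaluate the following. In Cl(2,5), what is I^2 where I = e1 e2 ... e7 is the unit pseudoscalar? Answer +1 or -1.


The pseudoscalar I = e1...e_n (product of all n generators) of Cl(p,q) satisfies I^2 = (-1)^(q + n(n-1)/2).
p = 2, q = 5, n = p + q = 7
n(n-1)/2 = 7 * 6 / 2 = 21
Exponent = q + n(n-1)/2 = 5 + 21 = 26
I^2 = (-1)^26 = +1


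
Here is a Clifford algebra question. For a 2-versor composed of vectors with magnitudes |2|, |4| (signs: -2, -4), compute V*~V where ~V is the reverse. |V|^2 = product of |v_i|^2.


Each vector v_i has |v_i|^2 = s_i^2
Squared scales: (-2)^2 = 4, (-4)^2 = 16
|V|^2 = 4 * 16
= 64


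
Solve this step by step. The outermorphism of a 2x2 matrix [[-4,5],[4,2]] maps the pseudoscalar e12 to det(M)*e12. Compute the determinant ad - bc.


The outermorphism of a linear map f sends e1^e2 to f(e1)^f(e2).
f(e1) = -4*e1 + 4*e2
f(e2) = 5*e1 + 2*e2
f(e1) ^ f(e2) = (-4*e1 + 4*e2) ^ (5*e1 + 2*e2)
= (-4)*2*e12 + 4*5*e21
= (-8 - 20)*e12
= -28*e12
Coefficient = -28


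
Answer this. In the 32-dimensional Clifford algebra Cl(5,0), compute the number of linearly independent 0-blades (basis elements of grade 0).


Number of grade-k basis blades in Cl(p,q) with n = p + q is C(n, k).
n = 5 + 0 = 5
C(5, 0) = 5! / (0! * 5!)
= 120 / (1 * 120)
= 1


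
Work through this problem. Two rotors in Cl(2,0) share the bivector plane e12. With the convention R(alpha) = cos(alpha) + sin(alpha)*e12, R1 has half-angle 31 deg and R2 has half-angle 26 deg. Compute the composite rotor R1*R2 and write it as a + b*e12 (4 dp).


Same-plane rotors commute and their half-angles add:
R1*R2 = cos(a1 + a2) + sin(a1 + a2)*e12.
a1 + a2 = 31 + 26 = 57 deg
cos(57 deg) = 0.5446
sin(57 deg) = 0.8387
R1*R2 = 0.5446 + 0.8387*e12


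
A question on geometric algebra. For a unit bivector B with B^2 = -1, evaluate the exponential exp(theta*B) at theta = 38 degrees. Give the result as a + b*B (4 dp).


For a unit bivector B with B^2 = -1, the exponential series gives
e^(theta*B) = cos(theta) + sin(theta)*B (the GA analogue of Euler's formula).
theta = 38 degrees = 0.663225 rad
cos(38 deg) = 0.7880
sin(38 deg) = 0.6157
exp(theta*B) = 0.7880 + 0.6157*B


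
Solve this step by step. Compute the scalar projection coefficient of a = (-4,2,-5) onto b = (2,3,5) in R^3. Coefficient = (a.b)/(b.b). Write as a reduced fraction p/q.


Projection coefficient = (a . b) / (b . b)
a . b = (-4)*2 + 2*3 + (-5)*5
= -8 + 6 + (-25) = -27
b . b = 2^2 + 3^2 + 5^2
= 4 + 9 + 25 = 38
Coefficient = -27/38
In lowest terms: -27/38


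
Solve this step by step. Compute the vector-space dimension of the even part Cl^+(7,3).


Even subalgebra dimension = 2^(n-1)
n = 7 + 3 = 10
2^(10 - 1) = 2^9 = 512
Verification: sum of C(10,k) for even k = 1 + 45 + 210 + 210 + 45 + 1 = 512
Result = 512


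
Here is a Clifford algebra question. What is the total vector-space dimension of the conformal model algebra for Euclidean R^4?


The conformal model of R^4 uses Cl(5,1): the 4 Euclidean generators plus two extra orthogonal generators e+ (e+^2 = +1) and e- (e-^2 = -1), from which the null vectors e0, einf are built.
Number of generators m = 4 + 2 = 6.
dim Cl(p,q) = 2^m = 2^6 = 64


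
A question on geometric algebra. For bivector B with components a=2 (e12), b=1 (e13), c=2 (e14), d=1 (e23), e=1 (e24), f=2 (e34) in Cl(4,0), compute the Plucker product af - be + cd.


Plucker relation: af - be + cd
a*f = 2*2 = 4
b*e = 1*1 = 1
c*d = 2*1 = 2
af - be + cd = 4 - 1 + 2
= 5


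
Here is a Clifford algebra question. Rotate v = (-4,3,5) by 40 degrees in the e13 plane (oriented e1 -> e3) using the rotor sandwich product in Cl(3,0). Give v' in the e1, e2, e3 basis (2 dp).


Rotor R = cos(20deg) - sin(20deg)*e13
Rotation angle theta = 2 * 20 = 40 degrees in the e13 plane (e1 -> e3).
The component perpendicular to the plane (e2) is invariant: v'_2 = v2 = 3.00
cos(40deg) = 0.7660, sin(40deg) = 0.6428
v'_1 = v1*cos(theta) - v3*sin(theta) = -4*0.7660 - 5*0.6428 = -6.28
v'_3 = v1*sin(theta) + v3*cos(theta) = -4*0.6428 + 5*0.7660 = 1.26
v' = -6.28*e1 + 3.00*e2 + 1.26*e3


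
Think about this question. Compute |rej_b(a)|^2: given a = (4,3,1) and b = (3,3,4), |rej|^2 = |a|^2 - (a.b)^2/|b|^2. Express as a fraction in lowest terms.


|a|^2 = 4^2 + 3^2 + 1^2 = 26
|b|^2 = 3^2 + 3^2 + 4^2 = 34
a . b = 4*3 + 3*3 + 1*4 = 25
(a.b)^2 = 25^2 = 625
|rej|^2 = 26 - 625/34
= (884 - 625)/34
= 259/34
In lowest terms: 259/34
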